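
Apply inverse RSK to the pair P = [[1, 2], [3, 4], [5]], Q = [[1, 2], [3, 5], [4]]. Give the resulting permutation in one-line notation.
Reverse RSK: for i = n, n-1, ..., 1, locate i in Q, remove the corresponding corner cell from P, and reverse-bump its entry up through P; the value ejected from row 1 is w(i).

So w = 3 5 4 1 2.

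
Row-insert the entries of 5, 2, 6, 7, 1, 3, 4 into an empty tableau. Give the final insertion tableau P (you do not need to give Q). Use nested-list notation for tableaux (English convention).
P = [[1, 3, 4], [2, 6, 7], [5]]

Insert 5: appended to row 1. P = [[5]].
Insert 2: 2 bumps 5 from row 1; 5 starts row 2. P = [[2], [5]].
Insert 6: appended to row 1. P = [[2, 6], [5]].
Insert 7: appended to row 1. P = [[2, 6, 7], [5]].
Insert 1: 1 bumps 2 from row 1; 2 bumps 5 from row 2; 5 starts row 3. P = [[1, 6, 7], [2], [5]].
Insert 3: 3 bumps 6 from row 1; 6 appends to row 2. P = [[1, 3, 7], [2, 6], [5]].
Insert 4: 4 bumps 7 from row 1; 7 appends to row 2. P = [[1, 3, 4], [2, 6, 7], [5]].

So P = [[1, 3, 4], [2, 6, 7], [5]].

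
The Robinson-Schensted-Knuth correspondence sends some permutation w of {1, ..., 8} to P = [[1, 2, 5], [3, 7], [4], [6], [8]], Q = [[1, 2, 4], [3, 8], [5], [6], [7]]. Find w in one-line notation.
Reverse RSK: for i = n, n-1, ..., 1, locate i in Q, remove the corresponding corner cell from P, and reverse-bump its entry up through P; the value ejected from row 1 is w(i).

So w = 1 8 6 7 4 3 2 5.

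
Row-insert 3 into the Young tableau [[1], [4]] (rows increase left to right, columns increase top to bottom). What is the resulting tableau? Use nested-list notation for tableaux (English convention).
3 is larger than every entry of row 1, so it is appended to row 1. The new tableau is [[1, 3], [4]].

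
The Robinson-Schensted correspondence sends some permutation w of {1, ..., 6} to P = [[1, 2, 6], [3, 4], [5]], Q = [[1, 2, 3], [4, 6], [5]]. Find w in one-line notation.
Reverse the RSK construction: for i from n down to 1, find the cell of Q containing i, remove the entry at that cell from P, and reverse-bump it up through P; the value ejected from row 1 is w(i).

Step i=6: Q has 6 at row 2, column 2; remove 4 from row 2 of P and reverse-bump: 4 enters row 1 and ejects 2. So w(6) = 2. P is now [[1, 4, 6], [3], [5]].
Step i=5: Q has 5 at row 3, column 1; remove 5 from row 3 of P and reverse-bump: 5 enters row 2 and ejects 3; 3 enters row 1 and ejects 1. So w(5) = 1. P is now [[3, 4, 6], [5]].
Step i=4: Q has 4 at row 2, column 1; remove 5 from row 2 of P and reverse-bump: 5 enters row 1 and ejects 4. So w(4) = 4. P is now [[3, 5, 6]].
Step i=3: Q has 3 at row 1, column 3; remove that cell from P, ejecting 6. So w(3) = 6. P is now [[3, 5]].
Step i=2: Q has 2 at row 1, column 2; remove that cell from P, ejecting 5. So w(2) = 5. P is now [[3]].
Step i=1: Q has 1 at row 1, column 1; remove that cell from P, ejecting 3. So w(1) = 3. P is now [].

So w = 3 5 6 4 1 2.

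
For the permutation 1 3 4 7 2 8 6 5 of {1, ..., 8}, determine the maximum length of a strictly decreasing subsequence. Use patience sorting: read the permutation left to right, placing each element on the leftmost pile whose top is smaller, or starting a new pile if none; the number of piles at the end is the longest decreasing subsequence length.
3

1: new pile. tops = [1]
3: onto pile 1 (replacing 1). tops = [3]
4: onto pile 1 (replacing 3). tops = [4]
7: onto pile 1 (replacing 4). tops = [7]
2: new pile. tops = [7, 2]
8: onto pile 1 (replacing 7). tops = [8, 2]
6: onto pile 2 (replacing 2). tops = [8, 6]
5: new pile. tops = [8, 6, 5]

3 piles, so the longest decreasing subsequence has length 3.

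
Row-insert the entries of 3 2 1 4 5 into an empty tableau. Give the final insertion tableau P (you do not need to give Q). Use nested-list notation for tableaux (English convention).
Insert 3: appended to row 1. P = [[3]].
Insert 2: 2 bumps 3 from row 1; 3 starts row 2. P = [[2], [3]].
Insert 1: 1 bumps 2 from row 1; 2 bumps 3 from row 2; 3 starts row 3. P = [[1], [2], [3]].
Insert 4: appended to row 1. P = [[1, 4], [2], [3]].
Insert 5: appended to row 1. P = [[1, 4, 5], [2], [3]].

So P = [[1, 4, 5], [2], [3]].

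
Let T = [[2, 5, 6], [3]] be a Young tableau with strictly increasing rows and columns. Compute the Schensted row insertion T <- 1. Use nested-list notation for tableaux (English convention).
[[1, 5, 6], [2], [3]]

In row 1, 1 replaces 2 (the leftmost entry greater than 1); 2 is bumped to row 2. In row 2, 2 replaces 3 (the leftmost entry greater than 2); 3 is bumped to row 3. 3 starts a new row 3. The new tableau is [[1, 5, 6], [2], [3]].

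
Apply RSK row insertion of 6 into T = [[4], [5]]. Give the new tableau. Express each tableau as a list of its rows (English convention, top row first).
[[4, 6], [5]]

6 is larger than every entry of row 1, so it is appended to row 1. The new tableau is [[4, 6], [5]].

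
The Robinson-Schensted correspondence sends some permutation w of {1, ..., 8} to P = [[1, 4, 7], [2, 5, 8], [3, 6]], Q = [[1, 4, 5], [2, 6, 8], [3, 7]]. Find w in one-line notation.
3 2 1 6 8 5 4 7

Reverse the RSK construction: for i from n down to 1, find the cell of Q containing i, remove the entry at that cell from P, and reverse-bump it up through P; the value ejected from row 1 is w(i).

Step i=8: Q has 8 at row 2, column 3; remove 8 from row 2 of P and reverse-bump: 8 enters row 1 and ejects 7. So w(8) = 7. P is now [[1, 4, 8], [2, 5], [3, 6]].
Step i=7: Q has 7 at row 3, column 2; remove 6 from row 3 of P and reverse-bump: 6 enters row 2 and ejects 5; 5 enters row 1 and ejects 4. So w(7) = 4. P is now [[1, 5, 8], [2, 6], [3]].
Step i=6: Q has 6 at row 2, column 2; remove 6 from row 2 of P and reverse-bump: 6 enters row 1 and ejects 5. So w(6) = 5. P is now [[1, 6, 8], [2], [3]].
Step i=5: Q has 5 at row 1, column 3; remove that cell from P, ejecting 8. So w(5) = 8. P is now [[1, 6], [2], [3]].
Step i=4: Q has 4 at row 1, column 2; remove that cell from P, ejecting 6. So w(4) = 6. P is now [[1], [2], [3]].
Step i=3: Q has 3 at row 3, column 1; remove 3 from row 3 of P and reverse-bump: 3 enters row 2 and ejects 2; 2 enters row 1 and ejects 1. So w(3) = 1. P is now [[2], [3]].
Step i=2: Q has 2 at row 2, column 1; remove 3 from row 2 of P and reverse-bump: 3 enters row 1 and ejects 2. So w(2) = 2. P is now [[3]].
Step i=1: Q has 1 at row 1, column 1; remove that cell from P, ejecting 3. So w(1) = 3. P is now [].

So w = 3 2 1 6 8 5 4 7.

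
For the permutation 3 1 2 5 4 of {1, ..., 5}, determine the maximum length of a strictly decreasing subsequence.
2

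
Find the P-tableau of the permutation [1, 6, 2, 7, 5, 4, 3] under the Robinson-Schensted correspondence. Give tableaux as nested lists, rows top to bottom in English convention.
Insert 1: appended to row 1. P = [[1]].
Insert 6: appended to row 1. P = [[1, 6]].
Insert 2: 2 bumps 6 from row 1; 6 starts row 2. P = [[1, 2], [6]].
Insert 7: appended to row 1. P = [[1, 2, 7], [6]].
Insert 5: 5 bumps 7 from row 1; 7 appends to row 2. P = [[1, 2, 5], [6, 7]].
Insert 4: 4 bumps 5 from row 1; 5 bumps 6 from row 2; 6 starts row 3. P = [[1, 2, 4], [5, 7], [6]].
Insert 3: 3 bumps 4 from row 1; 4 bumps 5 from row 2; 5 bumps 6 from row 3; 6 starts row 4. P = [[1, 2, 3], [4, 7], [5], [6]].

So P = [[1, 2, 3], [4, 7], [5], [6]].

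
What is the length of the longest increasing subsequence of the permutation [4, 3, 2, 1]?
1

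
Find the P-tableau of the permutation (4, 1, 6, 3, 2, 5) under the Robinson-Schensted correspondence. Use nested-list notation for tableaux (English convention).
P = [[1, 2, 5], [3, 6], [4]]

After inserting 4: P = [[4]].
After inserting 1: P = [[1], [4]].
After inserting 6: P = [[1, 6], [4]].
After inserting 3: P = [[1, 3], [4, 6]].
After inserting 2: P = [[1, 2], [3, 6], [4]].
After inserting 5: P = [[1, 2, 5], [3, 6], [4]].

So P = [[1, 2, 5], [3, 6], [4]].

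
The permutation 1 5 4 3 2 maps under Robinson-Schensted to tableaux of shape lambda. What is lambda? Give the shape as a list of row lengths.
Row-insert each entry into an empty tableau.

After inserting 1: P = [[1]].
After inserting 5: P = [[1, 5]].
After inserting 4: P = [[1, 4], [5]].
After inserting 3: P = [[1, 3], [4], [5]].
After inserting 2: P = [[1, 2], [3], [4], [5]].

The final insertion tableau P = [[1, 2], [3], [4], [5]] has shape [2, 1, 1, 1].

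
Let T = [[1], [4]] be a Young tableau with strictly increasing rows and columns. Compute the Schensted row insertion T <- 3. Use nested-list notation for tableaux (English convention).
[[1, 3], [4]]

3 is larger than every entry of row 1, so it is appended to row 1. The new tableau is [[1, 3], [4]].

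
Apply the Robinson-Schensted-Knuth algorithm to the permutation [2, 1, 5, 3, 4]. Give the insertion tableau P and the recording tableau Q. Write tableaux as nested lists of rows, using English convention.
P = [[1, 3, 4], [2, 5]], Q = [[1, 3, 5], [2, 4]]

Insert each entry of the permutation into P by Schensted row insertion, recording in Q the position of each new cell.

After inserting 2: P = [[2]].
After inserting 1: P = [[1], [2]].
After inserting 5: P = [[1, 5], [2]].
After inserting 3: P = [[1, 3], [2, 5]].
After inserting 4: P = [[1, 3, 4], [2, 5]].

So P = [[1, 3, 4], [2, 5]], Q = [[1, 3, 5], [2, 4]].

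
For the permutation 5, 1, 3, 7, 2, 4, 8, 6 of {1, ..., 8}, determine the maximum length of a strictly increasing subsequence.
4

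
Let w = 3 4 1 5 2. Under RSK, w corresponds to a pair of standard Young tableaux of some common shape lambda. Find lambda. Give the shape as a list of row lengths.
[3, 2]

RSK row insertion gives P = [[1, 2, 5], [3, 4]], which has shape [3, 2].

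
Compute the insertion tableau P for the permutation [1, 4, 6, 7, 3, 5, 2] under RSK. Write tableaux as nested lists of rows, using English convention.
P = [[1, 2, 5, 7], [3, 6], [4]]

Insert 1: appended to row 1. P = [[1]].
Insert 4: appended to row 1. P = [[1, 4]].
Insert 6: appended to row 1. P = [[1, 4, 6]].
Insert 7: appended to row 1. P = [[1, 4, 6, 7]].
Insert 3: 3 bumps 4 from row 1; 4 starts row 2. P = [[1, 3, 6, 7], [4]].
Insert 5: 5 bumps 6 from row 1; 6 appends to row 2. P = [[1, 3, 5, 7], [4, 6]].
Insert 2: 2 bumps 3 from row 1; 3 bumps 4 from row 2; 4 starts row 3. P = [[1, 2, 5, 7], [3, 6], [4]].

So P = [[1, 2, 5, 7], [3, 6], [4]].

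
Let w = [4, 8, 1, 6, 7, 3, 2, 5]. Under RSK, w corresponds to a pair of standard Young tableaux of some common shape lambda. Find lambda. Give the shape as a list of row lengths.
Row-insert each entry into an empty tableau.

After inserting 4: P = [[4]].
After inserting 8: P = [[4, 8]].
After inserting 1: P = [[1, 8], [4]].
After inserting 6: P = [[1, 6], [4, 8]].
After inserting 7: P = [[1, 6, 7], [4, 8]].
After inserting 3: P = [[1, 3, 7], [4, 6], [8]].
After inserting 2: P = [[1, 2, 7], [3, 6], [4], [8]].
After inserting 5: P = [[1, 2, 5], [3, 6, 7], [4], [8]].

The final insertion tableau P = [[1, 2, 5], [3, 6, 7], [4], [8]] has shape [3, 3, 1, 1].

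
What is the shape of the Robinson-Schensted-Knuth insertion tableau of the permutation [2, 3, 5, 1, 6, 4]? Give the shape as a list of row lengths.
RSK row insertion gives P = [[1, 3, 4, 6], [2, 5]], which has shape [4, 2].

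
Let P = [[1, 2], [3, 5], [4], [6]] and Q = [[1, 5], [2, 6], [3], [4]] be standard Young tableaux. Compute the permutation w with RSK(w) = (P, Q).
Reverse the RSK construction: for i from n down to 1, find the cell of Q containing i, remove the entry at that cell from P, and reverse-bump it up through P; the value ejected from row 1 is w(i).

Step i=6: Q has 6 at row 2, column 2; remove 5 from row 2 of P and reverse-bump: 5 enters row 1 and ejects 2. So w(6) = 2. P is now [[1, 5], [3], [4], [6]].
Step i=5: Q has 5 at row 1, column 2; remove that cell from P, ejecting 5. So w(5) = 5. P is now [[1], [3], [4], [6]].
Step i=4: Q has 4 at row 4, column 1; remove 6 from row 4 of P and reverse-bump: 6 enters row 3 and ejects 4; 4 enters row 2 and ejects 3; 3 enters row 1 and ejects 1. So w(4) = 1. P is now [[3], [4], [6]].
Step i=3: Q has 3 at row 3, column 1; remove 6 from row 3 of P and reverse-bump: 6 enters row 2 and ejects 4; 4 enters row 1 and ejects 3. So w(3) = 3. P is now [[4], [6]].
Step i=2: Q has 2 at row 2, column 1; remove 6 from row 2 of P and reverse-bump: 6 enters row 1 and ejects 4. So w(2) = 4. P is now [[6]].
Step i=1: Q has 1 at row 1, column 1; remove that cell from P, ejecting 6. So w(1) = 6. P is now [].

So w = 6 4 3 1 5 2.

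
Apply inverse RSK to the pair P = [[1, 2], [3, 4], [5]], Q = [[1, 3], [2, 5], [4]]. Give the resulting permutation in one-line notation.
Reverse the RSK construction: for i from n down to 1, find the cell of Q containing i, remove the entry at that cell from P, and reverse-bump it up through P; the value ejected from row 1 is w(i).

Step i=5: Q has 5 at row 2, column 2; remove 4 from row 2 of P and reverse-bump: 4 enters row 1 and ejects 2. So w(5) = 2. P is now [[1, 4], [3], [5]].
Step i=4: Q has 4 at row 3, column 1; remove 5 from row 3 of P and reverse-bump: 5 enters row 2 and ejects 3; 3 enters row 1 and ejects 1. So w(4) = 1. P is now [[3, 4], [5]].
Step i=3: Q has 3 at row 1, column 2; remove that cell from P, ejecting 4. So w(3) = 4. P is now [[3], [5]].
Step i=2: Q has 2 at row 2, column 1; remove 5 from row 2 of P and reverse-bump: 5 enters row 1 and ejects 3. So w(2) = 3. P is now [[5]].
Step i=1: Q has 1 at row 1, column 1; remove that cell from P, ejecting 5. So w(1) = 5. P is now [].

So w = 5 3 4 1 2.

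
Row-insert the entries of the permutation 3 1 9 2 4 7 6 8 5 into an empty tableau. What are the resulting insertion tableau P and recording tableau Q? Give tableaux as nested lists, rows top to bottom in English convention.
Insert each entry of the permutation into P by Schensted row insertion, recording in Q the position of each new cell.

Insert 3: appended to row 1. P = [[3]], Q = [[1]].
Insert 1: 1 bumps 3 from row 1; 3 starts row 2. P = [[1], [3]], Q = [[1], [2]].
Insert 9: appended to row 1. P = [[1, 9], [3]], Q = [[1, 3], [2]].
Insert 2: 2 bumps 9 from row 1; 9 appends to row 2. P = [[1, 2], [3, 9]], Q = [[1, 3], [2, 4]].
Insert 4: appended to row 1. P = [[1, 2, 4], [3, 9]], Q = [[1, 3, 5], [2, 4]].
Insert 7: appended to row 1. P = [[1, 2, 4, 7], [3, 9]], Q = [[1, 3, 5, 6], [2, 4]].
Insert 6: 6 bumps 7 from row 1; 7 bumps 9 from row 2; 9 starts row 3. P = [[1, 2, 4, 6], [3, 7], [9]], Q = [[1, 3, 5, 6], [2, 4], [7]].
Insert 8: appended to row 1. P = [[1, 2, 4, 6, 8], [3, 7], [9]], Q = [[1, 3, 5, 6, 8], [2, 4], [7]].
Insert 5: 5 bumps 6 from row 1; 6 bumps 7 from row 2; 7 bumps 9 from row 3; 9 starts row 4. P = [[1, 2, 4, 5, 8], [3, 6], [7], [9]], Q = [[1, 3, 5, 6, 8], [2, 4], [7], [9]].

So P = [[1, 2, 4, 5, 8], [3, 6], [7], [9]], Q = [[1, 3, 5, 6, 8], [2, 4], [7], [9]].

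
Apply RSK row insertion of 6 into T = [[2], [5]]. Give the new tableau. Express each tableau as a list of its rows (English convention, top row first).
[[2, 6], [5]]

6 is larger than every entry of row 1, so it is appended to row 1. The new tableau is [[2, 6], [5]].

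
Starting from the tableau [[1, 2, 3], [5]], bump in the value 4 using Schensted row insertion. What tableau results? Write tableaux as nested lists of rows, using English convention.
4 is larger than every entry of row 1, so it is appended to row 1. The new tableau is [[1, 2, 3, 4], [5]].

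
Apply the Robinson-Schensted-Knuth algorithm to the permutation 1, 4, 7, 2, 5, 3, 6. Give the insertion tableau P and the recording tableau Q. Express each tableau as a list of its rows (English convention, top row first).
P = [[1, 2, 3, 6], [4, 5], [7]], Q = [[1, 2, 3, 7], [4, 5], [6]]

Insert each entry of the permutation into P by Schensted row insertion, recording in Q the position of each new cell.

Insert 1: appended to row 1. P = [[1]].
Insert 4: appended to row 1. P = [[1, 4]].
Insert 7: appended to row 1. P = [[1, 4, 7]].
Insert 2: 2 bumps 4 from row 1; 4 starts row 2. P = [[1, 2, 7], [4]].
Insert 5: 5 bumps 7 from row 1; 7 appends to row 2. P = [[1, 2, 5], [4, 7]].
Insert 3: 3 bumps 5 from row 1; 5 bumps 7 from row 2; 7 starts row 3. P = [[1, 2, 3], [4, 5], [7]].
Insert 6: appended to row 1. P = [[1, 2, 3, 6], [4, 5], [7]].

So P = [[1, 2, 3, 6], [4, 5], [7]], Q = [[1, 2, 3, 7], [4, 5], [6]].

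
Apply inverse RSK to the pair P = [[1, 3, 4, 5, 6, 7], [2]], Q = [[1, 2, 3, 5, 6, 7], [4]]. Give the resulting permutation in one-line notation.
Reverse the RSK construction: for i from n down to 1, find the cell of Q containing i, remove the entry at that cell from P, and reverse-bump it up through P; the value ejected from row 1 is w(i).

Step i=7: Q has 7 at row 1, column 6; remove that cell from P, ejecting 7. So w(7) = 7. P is now [[1, 3, 4, 5, 6], [2]].
Step i=6: Q has 6 at row 1, column 5; remove that cell from P, ejecting 6. So w(6) = 6. P is now [[1, 3, 4, 5], [2]].
Step i=5: Q has 5 at row 1, column 4; remove that cell from P, ejecting 5. So w(5) = 5. P is now [[1, 3, 4], [2]].
Step i=4: Q has 4 at row 2, column 1; remove 2 from row 2 of P and reverse-bump: 2 enters row 1 and ejects 1. So w(4) = 1. P is now [[2, 3, 4]].
Step i=3: Q has 3 at row 1, column 3; remove that cell from P, ejecting 4. So w(3) = 4. P is now [[2, 3]].
Step i=2: Q has 2 at row 1, column 2; remove that cell from P, ejecting 3. So w(2) = 3. P is now [[2]].
Step i=1: Q has 1 at row 1, column 1; remove that cell from P, ejecting 2. So w(1) = 2. P is now [].

So w = 2 3 4 1 5 6 7.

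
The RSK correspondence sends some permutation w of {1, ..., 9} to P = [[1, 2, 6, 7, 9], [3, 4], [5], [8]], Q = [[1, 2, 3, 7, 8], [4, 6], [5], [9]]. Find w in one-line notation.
3 5 8 6 1 4 7 9 2

Reverse the RSK construction: for i from n down to 1, find the cell of Q containing i, remove the entry at that cell from P, and reverse-bump it up through P; the value ejected from row 1 is w(i).

Step i=9: Q has 9 at row 4, column 1; remove 8 from row 4 of P and reverse-bump: 8 enters row 3 and ejects 5; 5 enters row 2 and ejects 4; 4 enters row 1 and ejects 2. So w(9) = 2. P is now [[1, 4, 6, 7, 9], [3, 5], [8]].
Step i=8: Q has 8 at row 1, column 5; remove that cell from P, ejecting 9. So w(8) = 9. P is now [[1, 4, 6, 7], [3, 5], [8]].
Step i=7: Q has 7 at row 1, column 4; remove that cell from P, ejecting 7. So w(7) = 7. P is now [[1, 4, 6], [3, 5], [8]].
Step i=6: Q has 6 at row 2, column 2; remove 5 from row 2 of P and reverse-bump: 5 enters row 1 and ejects 4. So w(6) = 4. P is now [[1, 5, 6], [3], [8]].
Step i=5: Q has 5 at row 3, column 1; remove 8 from row 3 of P and reverse-bump: 8 enters row 2 and ejects 3; 3 enters row 1 and ejects 1. So w(5) = 1. P is now [[3, 5, 6], [8]].
Step i=4: Q has 4 at row 2, column 1; remove 8 from row 2 of P and reverse-bump: 8 enters row 1 and ejects 6. So w(4) = 6. P is now [[3, 5, 8]].
Step i=3: Q has 3 at row 1, column 3; remove that cell from P, ejecting 8. So w(3) = 8. P is now [[3, 5]].
Step i=2: Q has 2 at row 1, column 2; remove that cell from P, ejecting 5. So w(2) = 5. P is now [[3]].
Step i=1: Q has 1 at row 1, column 1; remove that cell from P, ejecting 3. So w(1) = 3. P is now [].

So w = 3 5 8 6 1 4 7 9 2.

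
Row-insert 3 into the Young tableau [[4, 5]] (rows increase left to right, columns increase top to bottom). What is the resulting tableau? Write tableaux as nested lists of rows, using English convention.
[[3, 5], [4]]

In row 1, 3 replaces 4 (the leftmost entry greater than 3); 4 is bumped to row 2. 4 starts a new row 2. The new tableau is [[3, 5], [4]].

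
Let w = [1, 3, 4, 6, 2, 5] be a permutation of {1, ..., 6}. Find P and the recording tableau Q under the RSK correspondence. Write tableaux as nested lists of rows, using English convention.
P = [[1, 2, 4, 5], [3, 6]], Q = [[1, 2, 3, 4], [5, 6]]

Insert each entry of the permutation into P by Schensted row insertion, recording in Q the position of each new cell.

Insert 1: appended to row 1. P = [[1]], Q = [[1]].
Insert 3: appended to row 1. P = [[1, 3]], Q = [[1, 2]].
Insert 4: appended to row 1. P = [[1, 3, 4]], Q = [[1, 2, 3]].
Insert 6: appended to row 1. P = [[1, 3, 4, 6]], Q = [[1, 2, 3, 4]].
Insert 2: 2 bumps 3 from row 1; 3 starts row 2. P = [[1, 2, 4, 6], [3]], Q = [[1, 2, 3, 4], [5]].
Insert 5: 5 bumps 6 from row 1; 6 appends to row 2. P = [[1, 2, 4, 5], [3, 6]], Q = [[1, 2, 3, 4], [5, 6]].

So P = [[1, 2, 4, 5], [3, 6]], Q = [[1, 2, 3, 4], [5, 6]].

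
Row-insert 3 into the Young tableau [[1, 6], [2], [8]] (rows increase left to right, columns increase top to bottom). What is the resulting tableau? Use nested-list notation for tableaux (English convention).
[[1, 3], [2, 6], [8]]

In row 1, 3 replaces 6 (the leftmost entry greater than 3); 6 is bumped to row 2. 6 is appended to row 2. The new tableau is [[1, 3], [2, 6], [8]].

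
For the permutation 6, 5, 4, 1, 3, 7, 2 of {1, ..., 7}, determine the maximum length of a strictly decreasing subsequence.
5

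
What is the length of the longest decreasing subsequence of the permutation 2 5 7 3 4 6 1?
3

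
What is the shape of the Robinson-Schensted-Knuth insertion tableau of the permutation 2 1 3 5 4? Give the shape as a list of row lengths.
[3, 2]

Row-insert each entry into an empty tableau.

After inserting 2: P = [[2]].
After inserting 1: P = [[1], [2]].
After inserting 3: P = [[1, 3], [2]].
After inserting 5: P = [[1, 3, 5], [2]].
After inserting 4: P = [[1, 3, 4], [2, 5]].

The final insertion tableau P = [[1, 3, 4], [2, 5]] has shape [3, 2].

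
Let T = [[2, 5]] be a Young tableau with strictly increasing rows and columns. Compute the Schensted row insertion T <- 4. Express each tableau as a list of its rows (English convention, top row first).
[[2, 4], [5]]

In row 1, 4 replaces 5 (the leftmost entry greater than 4); 5 is bumped to row 2. 5 starts a new row 2. The new tableau is [[2, 4], [5]].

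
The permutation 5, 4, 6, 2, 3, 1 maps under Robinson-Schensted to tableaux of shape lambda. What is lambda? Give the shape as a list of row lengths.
Row-insert each entry into an empty tableau.

After inserting 5: P = [[5]].
After inserting 4: P = [[4], [5]].
After inserting 6: P = [[4, 6], [5]].
After inserting 2: P = [[2, 6], [4], [5]].
After inserting 3: P = [[2, 3], [4, 6], [5]].
After inserting 1: P = [[1, 3], [2, 6], [4], [5]].

The final insertion tableau P = [[1, 3], [2, 6], [4], [5]] has shape [2, 2, 1, 1].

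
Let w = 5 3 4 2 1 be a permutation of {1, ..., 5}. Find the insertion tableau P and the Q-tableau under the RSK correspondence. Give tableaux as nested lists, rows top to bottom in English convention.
Insert each entry of the permutation into P by Schensted row insertion, recording in Q the position of each new cell.

After inserting 5: P = [[5]].
After inserting 3: P = [[3], [5]].
After inserting 4: P = [[3, 4], [5]].
After inserting 2: P = [[2, 4], [3], [5]].
After inserting 1: P = [[1, 4], [2], [3], [5]].

So P = [[1, 4], [2], [3], [5]], Q = [[1, 3], [2], [4], [5]].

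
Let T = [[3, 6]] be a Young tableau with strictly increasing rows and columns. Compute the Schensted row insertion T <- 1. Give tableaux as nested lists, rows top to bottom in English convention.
[[1, 6], [3]]

In row 1, 1 replaces 3 (the leftmost entry greater than 1); 3 is bumped to row 2. 3 starts a new row 2. The new tableau is [[1, 6], [3]].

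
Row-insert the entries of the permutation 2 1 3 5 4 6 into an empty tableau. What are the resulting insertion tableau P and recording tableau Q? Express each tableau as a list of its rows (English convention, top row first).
P = [[1, 3, 4, 6], [2, 5]], Q = [[1, 3, 4, 6], [2, 5]]

Insert each entry of the permutation into P by Schensted row insertion, recording in Q the position of each new cell.

Insert 2: appended to row 1. P = [[2]].
Insert 1: 1 bumps 2 from row 1; 2 starts row 2. P = [[1], [2]].
Insert 3: appended to row 1. P = [[1, 3], [2]].
Insert 5: appended to row 1. P = [[1, 3, 5], [2]].
Insert 4: 4 bumps 5 from row 1; 5 appends to row 2. P = [[1, 3, 4], [2, 5]].
Insert 6: appended to row 1. P = [[1, 3, 4, 6], [2, 5]].

So P = [[1, 3, 4, 6], [2, 5]], Q = [[1, 3, 4, 6], [2, 5]].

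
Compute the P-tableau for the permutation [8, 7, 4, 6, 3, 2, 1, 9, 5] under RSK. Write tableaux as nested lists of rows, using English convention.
Insert 8: appended to row 1. P = [[8]].
Insert 7: 7 bumps 8 from row 1; 8 starts row 2. P = [[7], [8]].
Insert 4: 4 bumps 7 from row 1; 7 bumps 8 from row 2; 8 starts row 3. P = [[4], [7], [8]].
Insert 6: appended to row 1. P = [[4, 6], [7], [8]].
Insert 3: 3 bumps 4 from row 1; 4 bumps 7 from row 2; 7 bumps 8 from row 3; 8 starts row 4. P = [[3, 6], [4], [7], [8]].
Insert 2: 2 bumps 3 from row 1; 3 bumps 4 from row 2; 4 bumps 7 from row 3; 7 bumps 8 from row 4; 8 starts row 5. P = [[2, 6], [3], [4], [7], [8]].
Insert 1: 1 bumps 2 from row 1; 2 bumps 3 from row 2; 3 bumps 4 from row 3; 4 bumps 7 from row 4; 7 bumps 8 from row 5; 8 starts row 6. P = [[1, 6], [2], [3], [4], [7], [8]].
Insert 9: appended to row 1. P = [[1, 6, 9], [2], [3], [4], [7], [8]].
Insert 5: 5 bumps 6 from row 1; 6 appends to row 2. P = [[1, 5, 9], [2, 6], [3], [4], [7], [8]].

So P = [[1, 5, 9], [2, 6], [3], [4], [7], [8]].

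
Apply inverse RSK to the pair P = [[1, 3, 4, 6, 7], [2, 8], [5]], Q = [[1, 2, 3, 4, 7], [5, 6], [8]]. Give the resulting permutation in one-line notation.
2 3 5 8 4 6 7 1

Reverse the RSK construction: for i from n down to 1, find the cell of Q containing i, remove the entry at that cell from P, and reverse-bump it up through P; the value ejected from row 1 is w(i).

Step i=8: Q has 8 at row 3, column 1; remove 5 from row 3 of P and reverse-bump: 5 enters row 2 and ejects 2; 2 enters row 1 and ejects 1. So w(8) = 1. P is now [[2, 3, 4, 6, 7], [5, 8]].
Step i=7: Q has 7 at row 1, column 5; remove that cell from P, ejecting 7. So w(7) = 7. P is now [[2, 3, 4, 6], [5, 8]].
Step i=6: Q has 6 at row 2, column 2; remove 8 from row 2 of P and reverse-bump: 8 enters row 1 and ejects 6. So w(6) = 6. P is now [[2, 3, 4, 8], [5]].
Step i=5: Q has 5 at row 2, column 1; remove 5 from row 2 of P and reverse-bump: 5 enters row 1 and ejects 4. So w(5) = 4. P is now [[2, 3, 5, 8]].
Step i=4: Q has 4 at row 1, column 4; remove that cell from P, ejecting 8. So w(4) = 8. P is now [[2, 3, 5]].
Step i=3: Q has 3 at row 1, column 3; remove that cell from P, ejecting 5. So w(3) = 5. P is now [[2, 3]].
Step i=2: Q has 2 at row 1, column 2; remove that cell from P, ejecting 3. So w(2) = 3. P is now [[2]].
Step i=1: Q has 1 at row 1, column 1; remove that cell from P, ejecting 2. So w(1) = 2. P is now [].

So w = 2 3 5 8 4 6 7 1.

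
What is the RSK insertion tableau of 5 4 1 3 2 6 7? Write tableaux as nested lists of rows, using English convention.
P = [[1, 2, 6, 7], [3], [4], [5]]

Insert 5: appended to row 1. P = [[5]].
Insert 4: 4 bumps 5 from row 1; 5 starts row 2. P = [[4], [5]].
Insert 1: 1 bumps 4 from row 1; 4 bumps 5 from row 2; 5 starts row 3. P = [[1], [4], [5]].
Insert 3: appended to row 1. P = [[1, 3], [4], [5]].
Insert 2: 2 bumps 3 from row 1; 3 bumps 4 from row 2; 4 bumps 5 from row 3; 5 starts row 4. P = [[1, 2], [3], [4], [5]].
Insert 6: appended to row 1. P = [[1, 2, 6], [3], [4], [5]].
Insert 7: appended to row 1. P = [[1, 2, 6, 7], [3], [4], [5]].

So P = [[1, 2, 6, 7], [3], [4], [5]].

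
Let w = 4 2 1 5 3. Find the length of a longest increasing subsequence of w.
2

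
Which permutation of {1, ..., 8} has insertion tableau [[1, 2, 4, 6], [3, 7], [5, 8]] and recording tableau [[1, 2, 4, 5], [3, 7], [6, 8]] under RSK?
1 5 3 4 8 2 7 6

Reverse the RSK construction: for i from n down to 1, find the cell of Q containing i, remove the entry at that cell from P, and reverse-bump it up through P; the value ejected from row 1 is w(i).

Step i=8: Q has 8 at row 3, column 2; remove 8 from row 3 of P and reverse-bump: 8 enters row 2 and ejects 7; 7 enters row 1 and ejects 6. So w(8) = 6. P is now [[1, 2, 4, 7], [3, 8], [5]].
Step i=7: Q has 7 at row 2, column 2; remove 8 from row 2 of P and reverse-bump: 8 enters row 1 and ejects 7. So w(7) = 7. P is now [[1, 2, 4, 8], [3], [5]].
Step i=6: Q has 6 at row 3, column 1; remove 5 from row 3 of P and reverse-bump: 5 enters row 2 and ejects 3; 3 enters row 1 and ejects 2. So w(6) = 2. P is now [[1, 3, 4, 8], [5]].
Step i=5: Q has 5 at row 1, column 4; remove that cell from P, ejecting 8. So w(5) = 8. P is now [[1, 3, 4], [5]].
Step i=4: Q has 4 at row 1, column 3; remove that cell from P, ejecting 4. So w(4) = 4. P is now [[1, 3], [5]].
Step i=3: Q has 3 at row 2, column 1; remove 5 from row 2 of P and reverse-bump: 5 enters row 1 and ejects 3. So w(3) = 3. P is now [[1, 5]].
Step i=2: Q has 2 at row 1, column 2; remove that cell from P, ejecting 5. So w(2) = 5. P is now [[1]].
Step i=1: Q has 1 at row 1, column 1; remove that cell from P, ejecting 1. So w(1) = 1. P is now [].

So w = 1 5 3 4 8 2 7 6.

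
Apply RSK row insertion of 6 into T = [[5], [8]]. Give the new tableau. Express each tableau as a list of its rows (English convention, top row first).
6 is larger than every entry of row 1, so it is appended to row 1. The new tableau is [[5, 6], [8]].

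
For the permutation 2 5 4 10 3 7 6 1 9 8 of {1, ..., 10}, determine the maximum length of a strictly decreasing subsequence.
4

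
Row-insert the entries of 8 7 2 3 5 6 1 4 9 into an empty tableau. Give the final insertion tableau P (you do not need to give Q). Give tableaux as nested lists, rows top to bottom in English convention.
Insert 8: appended to row 1. P = [[8]].
Insert 7: 7 bumps 8 from row 1; 8 starts row 2. P = [[7], [8]].
Insert 2: 2 bumps 7 from row 1; 7 bumps 8 from row 2; 8 starts row 3. P = [[2], [7], [8]].
Insert 3: appended to row 1. P = [[2, 3], [7], [8]].
Insert 5: appended to row 1. P = [[2, 3, 5], [7], [8]].
Insert 6: appended to row 1. P = [[2, 3, 5, 6], [7], [8]].
Insert 1: 1 bumps 2 from row 1; 2 bumps 7 from row 2; 7 bumps 8 from row 3; 8 starts row 4. P = [[1, 3, 5, 6], [2], [7], [8]].
Insert 4: 4 bumps 5 from row 1; 5 appends to row 2. P = [[1, 3, 4, 6], [2, 5], [7], [8]].
Insert 9: appended to row 1. P = [[1, 3, 4, 6, 9], [2, 5], [7], [8]].

So P = [[1, 3, 4, 6, 9], [2, 5], [7], [8]].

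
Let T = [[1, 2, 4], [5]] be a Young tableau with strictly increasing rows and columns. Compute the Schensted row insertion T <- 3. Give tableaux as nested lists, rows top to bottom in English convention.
[[1, 2, 3], [4], [5]]

In row 1, 3 replaces 4 (the leftmost entry greater than 3); 4 is bumped to row 2. In row 2, 4 replaces 5 (the leftmost entry greater than 4); 5 is bumped to row 3. 5 starts a new row 3. The new tableau is [[1, 2, 3], [4], [5]].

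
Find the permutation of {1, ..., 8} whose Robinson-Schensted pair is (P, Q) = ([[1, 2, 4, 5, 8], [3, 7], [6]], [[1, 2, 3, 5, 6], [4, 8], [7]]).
Reverse the RSK construction: for i from n down to 1, find the cell of Q containing i, remove the entry at that cell from P, and reverse-bump it up through P; the value ejected from row 1 is w(i).

Step i=8: Q has 8 at row 2, column 2; remove 7 from row 2 of P and reverse-bump: 7 enters row 1 and ejects 5. So w(8) = 5. P is now [[1, 2, 4, 7, 8], [3], [6]].
Step i=7: Q has 7 at row 3, column 1; remove 6 from row 3 of P and reverse-bump: 6 enters row 2 and ejects 3; 3 enters row 1 and ejects 2. So w(7) = 2. P is now [[1, 3, 4, 7, 8], [6]].
Step i=6: Q has 6 at row 1, column 5; remove that cell from P, ejecting 8. So w(6) = 8. P is now [[1, 3, 4, 7], [6]].
Step i=5: Q has 5 at row 1, column 4; remove that cell from P, ejecting 7. So w(5) = 7. P is now [[1, 3, 4], [6]].
Step i=4: Q has 4 at row 2, column 1; remove 6 from row 2 of P and reverse-bump: 6 enters row 1 and ejects 4. So w(4) = 4. P is now [[1, 3, 6]].
Step i=3: Q has 3 at row 1, column 3; remove that cell from P, ejecting 6. So w(3) = 6. P is now [[1, 3]].
Step i=2: Q has 2 at row 1, column 2; remove that cell from P, ejecting 3. So w(2) = 3. P is now [[1]].
Step i=1: Q has 1 at row 1, column 1; remove that cell from P, ejecting 1. So w(1) = 1. P is now [].

So w = 1 3 6 4 7 8 2 5.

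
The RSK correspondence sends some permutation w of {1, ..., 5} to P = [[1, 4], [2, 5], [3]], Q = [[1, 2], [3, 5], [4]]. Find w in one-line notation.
Reverse RSK: for i = n, n-1, ..., 1, locate i in Q, remove the corresponding corner cell from P, and reverse-bump its entry up through P; the value ejected from row 1 is w(i).

So w = 3 5 2 1 4.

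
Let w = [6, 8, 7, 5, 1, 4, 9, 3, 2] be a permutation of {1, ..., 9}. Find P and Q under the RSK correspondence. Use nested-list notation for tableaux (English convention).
P = [[1, 2, 9], [3, 7], [4], [5], [6], [8]], Q = [[1, 2, 7], [3, 6], [4], [5], [8], [9]]

Insert each entry of the permutation into P by Schensted row insertion, recording in Q the position of each new cell.

Insert 6: appended to row 1. P = [[6]], Q = [[1]].
Insert 8: appended to row 1. P = [[6, 8]], Q = [[1, 2]].
Insert 7: 7 bumps 8 from row 1; 8 starts row 2. P = [[6, 7], [8]], Q = [[1, 2], [3]].
Insert 5: 5 bumps 6 from row 1; 6 bumps 8 from row 2; 8 starts row 3. P = [[5, 7], [6], [8]], Q = [[1, 2], [3], [4]].
Insert 1: 1 bumps 5 from row 1; 5 bumps 6 from row 2; 6 bumps 8 from row 3; 8 starts row 4. P = [[1, 7], [5], [6], [8]], Q = [[1, 2], [3], [4], [5]].
Insert 4: 4 bumps 7 from row 1; 7 appends to row 2. P = [[1, 4], [5, 7], [6], [8]], Q = [[1, 2], [3, 6], [4], [5]].
Insert 9: appended to row 1. P = [[1, 4, 9], [5, 7], [6], [8]], Q = [[1, 2, 7], [3, 6], [4], [5]].
Insert 3: 3 bumps 4 from row 1; 4 bumps 5 from row 2; 5 bumps 6 from row 3; 6 bumps 8 from row 4; 8 starts row 5. P = [[1, 3, 9], [4, 7], [5], [6], [8]], Q = [[1, 2, 7], [3, 6], [4], [5], [8]].
Insert 2: 2 bumps 3 from row 1; 3 bumps 4 from row 2; 4 bumps 5 from row 3; 5 bumps 6 from row 4; 6 bumps 8 from row 5; 8 starts row 6. P = [[1, 2, 9], [3, 7], [4], [5], [6], [8]], Q = [[1, 2, 7], [3, 6], [4], [5], [8], [9]].

So P = [[1, 2, 9], [3, 7], [4], [5], [6], [8]], Q = [[1, 2, 7], [3, 6], [4], [5], [8], [9]].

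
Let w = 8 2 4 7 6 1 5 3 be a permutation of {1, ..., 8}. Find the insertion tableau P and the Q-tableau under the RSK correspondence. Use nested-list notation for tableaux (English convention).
Insert each entry of the permutation into P by Schensted row insertion, recording in Q the position of each new cell.

Insert 8: appended to row 1. P = [[8]].
Insert 2: 2 bumps 8 from row 1; 8 starts row 2. P = [[2], [8]].
Insert 4: appended to row 1. P = [[2, 4], [8]].
Insert 7: appended to row 1. P = [[2, 4, 7], [8]].
Insert 6: 6 bumps 7 from row 1; 7 bumps 8 from row 2; 8 starts row 3. P = [[2, 4, 6], [7], [8]].
Insert 1: 1 bumps 2 from row 1; 2 bumps 7 from row 2; 7 bumps 8 from row 3; 8 starts row 4. P = [[1, 4, 6], [2], [7], [8]].
Insert 5: 5 bumps 6 from row 1; 6 appends to row 2. P = [[1, 4, 5], [2, 6], [7], [8]].
Insert 3: 3 bumps 4 from row 1; 4 bumps 6 from row 2; 6 bumps 7 from row 3; 7 bumps 8 from row 4; 8 starts row 5. P = [[1, 3, 5], [2, 4], [6], [7], [8]].

So P = [[1, 3, 5], [2, 4], [6], [7], [8]], Q = [[1, 3, 4], [2, 7], [5], [6], [8]].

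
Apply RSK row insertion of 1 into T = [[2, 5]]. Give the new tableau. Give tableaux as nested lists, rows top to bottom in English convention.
In row 1, 1 replaces 2 (the leftmost entry greater than 1); 2 is bumped to row 2. 2 starts a new row 2. The new tableau is [[1, 5], [2]].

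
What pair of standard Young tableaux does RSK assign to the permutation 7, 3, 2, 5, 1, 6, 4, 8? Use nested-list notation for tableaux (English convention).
P = [[1, 4, 6, 8], [2, 5], [3], [7]], Q = [[1, 4, 6, 8], [2, 7], [3], [5]]

Insert each entry of the permutation into P by Schensted row insertion, recording in Q the position of each new cell.

Insert 7: appended to row 1. P = [[7]].
Insert 3: 3 bumps 7 from row 1; 7 starts row 2. P = [[3], [7]].
Insert 2: 2 bumps 3 from row 1; 3 bumps 7 from row 2; 7 starts row 3. P = [[2], [3], [7]].
Insert 5: appended to row 1. P = [[2, 5], [3], [7]].
Insert 1: 1 bumps 2 from row 1; 2 bumps 3 from row 2; 3 bumps 7 from row 3; 7 starts row 4. P = [[1, 5], [2], [3], [7]].
Insert 6: appended to row 1. P = [[1, 5, 6], [2], [3], [7]].
Insert 4: 4 bumps 5 from row 1; 5 appends to row 2. P = [[1, 4, 6], [2, 5], [3], [7]].
Insert 8: appended to row 1. P = [[1, 4, 6, 8], [2, 5], [3], [7]].

So P = [[1, 4, 6, 8], [2, 5], [3], [7]], Q = [[1, 4, 6, 8], [2, 7], [3], [5]].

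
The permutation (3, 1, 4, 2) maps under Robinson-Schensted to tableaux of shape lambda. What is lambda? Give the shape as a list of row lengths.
[2, 2]

Row-insert each entry into an empty tableau.

After inserting 3: P = [[3]].
After inserting 1: P = [[1], [3]].
After inserting 4: P = [[1, 4], [3]].
After inserting 2: P = [[1, 2], [3, 4]].

The final insertion tableau P = [[1, 2], [3, 4]] has shape [2, 2].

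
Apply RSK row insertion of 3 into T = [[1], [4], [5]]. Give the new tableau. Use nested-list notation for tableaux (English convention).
3 is larger than every entry of row 1, so it is appended to row 1. The new tableau is [[1, 3], [4], [5]].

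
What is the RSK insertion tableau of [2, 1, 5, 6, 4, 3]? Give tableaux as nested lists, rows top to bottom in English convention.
After inserting 2: P = [[2]].
After inserting 1: P = [[1], [2]].
After inserting 5: P = [[1, 5], [2]].
After inserting 6: P = [[1, 5, 6], [2]].
After inserting 4: P = [[1, 4, 6], [2, 5]].
After inserting 3: P = [[1, 3, 6], [2, 4], [5]].

So P = [[1, 3, 6], [2, 4], [5]].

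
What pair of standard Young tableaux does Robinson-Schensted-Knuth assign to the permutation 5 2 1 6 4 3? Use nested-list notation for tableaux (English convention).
Insert each entry of the permutation into P by Schensted row insertion, recording in Q the position of each new cell.

Insert 5: appended to row 1. P = [[5]].
Insert 2: 2 bumps 5 from row 1; 5 starts row 2. P = [[2], [5]].
Insert 1: 1 bumps 2 from row 1; 2 bumps 5 from row 2; 5 starts row 3. P = [[1], [2], [5]].
Insert 6: appended to row 1. P = [[1, 6], [2], [5]].
Insert 4: 4 bumps 6 from row 1; 6 appends to row 2. P = [[1, 4], [2, 6], [5]].
Insert 3: 3 bumps 4 from row 1; 4 bumps 6 from row 2; 6 appends to row 3. P = [[1, 3], [2, 4], [5, 6]].

So P = [[1, 3], [2, 4], [5, 6]], Q = [[1, 4], [2, 5], [3, 6]].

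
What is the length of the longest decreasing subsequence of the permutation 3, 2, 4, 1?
3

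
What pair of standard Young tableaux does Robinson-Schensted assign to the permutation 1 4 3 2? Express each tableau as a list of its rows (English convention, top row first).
Insert each entry of the permutation into P by Schensted row insertion, recording in Q the position of each new cell.

Insert 1: appended to row 1. P = [[1]].
Insert 4: appended to row 1. P = [[1, 4]].
Insert 3: 3 bumps 4 from row 1; 4 starts row 2. P = [[1, 3], [4]].
Insert 2: 2 bumps 3 from row 1; 3 bumps 4 from row 2; 4 starts row 3. P = [[1, 2], [3], [4]].

So P = [[1, 2], [3], [4]], Q = [[1, 2], [3], [4]].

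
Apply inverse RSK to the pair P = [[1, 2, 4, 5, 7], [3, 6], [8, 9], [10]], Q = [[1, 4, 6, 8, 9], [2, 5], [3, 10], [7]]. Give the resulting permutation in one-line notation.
10 8 1 9 3 4 2 6 7 5

Reverse the RSK construction: for i from n down to 1, find the cell of Q containing i, remove the entry at that cell from P, and reverse-bump it up through P; the value ejected from row 1 is w(i).

Step i=10: Q has 10 at row 3, column 2; remove 9 from row 3 of P and reverse-bump: 9 enters row 2 and ejects 6; 6 enters row 1 and ejects 5. So w(10) = 5. P is now [[1, 2, 4, 6, 7], [3, 9], [8], [10]].
Step i=9: Q has 9 at row 1, column 5; remove that cell from P, ejecting 7. So w(9) = 7. P is now [[1, 2, 4, 6], [3, 9], [8], [10]].
Step i=8: Q has 8 at row 1, column 4; remove that cell from P, ejecting 6. So w(8) = 6. P is now [[1, 2, 4], [3, 9], [8], [10]].
Step i=7: Q has 7 at row 4, column 1; remove 10 from row 4 of P and reverse-bump: 10 enters row 3 and ejects 8; 8 enters row 2 and ejects 3; 3 enters row 1 and ejects 2. So w(7) = 2. P is now [[1, 3, 4], [8, 9], [10]].
Step i=6: Q has 6 at row 1, column 3; remove that cell from P, ejecting 4. So w(6) = 4. P is now [[1, 3], [8, 9], [10]].
Step i=5: Q has 5 at row 2, column 2; remove 9 from row 2 of P and reverse-bump: 9 enters row 1 and ejects 3. So w(5) = 3. P is now [[1, 9], [8], [10]].
Step i=4: Q has 4 at row 1, column 2; remove that cell from P, ejecting 9. So w(4) = 9. P is now [[1], [8], [10]].
Step i=3: Q has 3 at row 3, column 1; remove 10 from row 3 of P and reverse-bump: 10 enters row 2 and ejects 8; 8 enters row 1 and ejects 1. So w(3) = 1. P is now [[8], [10]].
Step i=2: Q has 2 at row 2, column 1; remove 10 from row 2 of P and reverse-bump: 10 enters row 1 and ejects 8. So w(2) = 8. P is now [[10]].
Step i=1: Q has 1 at row 1, column 1; remove that cell from P, ejecting 10. So w(1) = 10. P is now [].

So w = 10 8 1 9 3 4 2 6 7 5.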